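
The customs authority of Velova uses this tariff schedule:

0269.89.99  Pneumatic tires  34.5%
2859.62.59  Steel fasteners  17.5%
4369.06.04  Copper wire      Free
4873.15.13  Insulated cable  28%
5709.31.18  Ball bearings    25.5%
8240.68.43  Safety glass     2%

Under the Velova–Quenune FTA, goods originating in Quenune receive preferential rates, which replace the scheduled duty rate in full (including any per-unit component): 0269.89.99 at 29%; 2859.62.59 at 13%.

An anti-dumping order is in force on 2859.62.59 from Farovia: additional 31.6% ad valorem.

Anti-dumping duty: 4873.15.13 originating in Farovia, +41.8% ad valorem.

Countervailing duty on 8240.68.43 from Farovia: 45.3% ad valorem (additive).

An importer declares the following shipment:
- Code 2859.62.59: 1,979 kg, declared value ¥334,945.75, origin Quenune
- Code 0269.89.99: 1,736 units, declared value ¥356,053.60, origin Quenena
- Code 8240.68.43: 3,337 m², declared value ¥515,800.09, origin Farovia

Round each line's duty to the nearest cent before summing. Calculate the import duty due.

¥410,354.88

Line 1 (2859.62.59, Quenune, 1,979 kg, ¥334,945.75):
Base rate for 2859.62.59 is 17.5%.
Origin Quenune qualifies under the Velova–Quenune agreement and 2859.62.59 is covered: preferential rate 13% applies instead.
The additional-duty order on 2859.62.59 targets Farovia, not Quenune; it does not apply.
Duty = ¥334,945.75 × 13% = ¥43,542.95.
Line 2 (0269.89.99, Quenena, 1,736 units, ¥356,053.60):
Base rate for 0269.89.99 is 34.5%.
0269.89.99 has an FTA preferential rate, but origin Quenena is not Quenune; base rate stands.
Duty = ¥356,053.60 × 34.5% = ¥122,838.49.
Line 3 (8240.68.43, Farovia, 3,337 m², ¥515,800.09):
Base rate for 8240.68.43 is 2%.
Additional duty on 8240.68.43 from Farovia: +45.3%. Applied ad valorem rate: 2% + 45.3% = 47.3%.
Duty = ¥515,800.09 × 47.3% = ¥243,973.44.
Total = ¥43,542.95 + ¥122,838.49 + ¥243,973.44 = ¥410,354.88.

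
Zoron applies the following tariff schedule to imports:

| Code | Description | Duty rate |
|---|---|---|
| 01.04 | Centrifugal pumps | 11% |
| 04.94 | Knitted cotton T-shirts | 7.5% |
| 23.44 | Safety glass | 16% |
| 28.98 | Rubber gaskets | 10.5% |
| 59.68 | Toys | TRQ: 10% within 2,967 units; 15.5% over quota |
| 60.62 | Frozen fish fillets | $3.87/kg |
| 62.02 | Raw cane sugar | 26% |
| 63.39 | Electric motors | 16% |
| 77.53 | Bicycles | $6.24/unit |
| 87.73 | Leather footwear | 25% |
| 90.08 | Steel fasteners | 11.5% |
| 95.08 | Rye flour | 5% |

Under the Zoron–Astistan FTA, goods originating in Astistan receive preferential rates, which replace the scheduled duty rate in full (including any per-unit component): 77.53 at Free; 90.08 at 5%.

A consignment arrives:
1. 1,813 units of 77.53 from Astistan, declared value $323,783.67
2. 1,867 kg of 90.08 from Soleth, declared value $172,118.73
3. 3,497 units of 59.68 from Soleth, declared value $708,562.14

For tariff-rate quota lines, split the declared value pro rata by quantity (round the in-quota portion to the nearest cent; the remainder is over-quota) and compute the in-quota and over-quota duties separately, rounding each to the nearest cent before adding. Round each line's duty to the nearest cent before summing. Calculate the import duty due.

Line 1 (77.53, Astistan, 1,813 units, $323,783.67):
Base rate for 77.53 is $6.24/unit.
Origin Astistan qualifies under the Zoron–Astistan agreement and 77.53 is covered: preferential rate Free applies instead.
Duty = $323,783.67 × 0% = $0.00.
Line 2 (90.08, Soleth, 1,867 kg, $172,118.73):
Base rate for 90.08 is 11.5%.
90.08 has an FTA preferential rate, but origin Soleth is not Astistan; base rate stands.
Duty = $172,118.73 × 11.5% = $19,793.65.
Line 3 (59.68, Soleth, 3,497 units, $708,562.14):
Code 59.68 is under a tariff-rate quota (threshold 2,967 units). In-quota: 2,967 units at 10%; over-quota: 530 units at 15.5%.
Pro-rata value split: in-quota = $708,562.14 × 2,967/3,497 = $601,173.54; over-quota = $708,562.14 − $601,173.54 = $107,388.60.
In-quota duty = $601,173.54 × 10% = $60,117.35. Over-quota duty = $107,388.60 × 15.5% = $16,645.23.
Line duty = $60,117.35 + $16,645.23 = $76,762.58.
Total = $0.00 + $19,793.65 + $76,762.58 = $96,556.23.

$96,556.23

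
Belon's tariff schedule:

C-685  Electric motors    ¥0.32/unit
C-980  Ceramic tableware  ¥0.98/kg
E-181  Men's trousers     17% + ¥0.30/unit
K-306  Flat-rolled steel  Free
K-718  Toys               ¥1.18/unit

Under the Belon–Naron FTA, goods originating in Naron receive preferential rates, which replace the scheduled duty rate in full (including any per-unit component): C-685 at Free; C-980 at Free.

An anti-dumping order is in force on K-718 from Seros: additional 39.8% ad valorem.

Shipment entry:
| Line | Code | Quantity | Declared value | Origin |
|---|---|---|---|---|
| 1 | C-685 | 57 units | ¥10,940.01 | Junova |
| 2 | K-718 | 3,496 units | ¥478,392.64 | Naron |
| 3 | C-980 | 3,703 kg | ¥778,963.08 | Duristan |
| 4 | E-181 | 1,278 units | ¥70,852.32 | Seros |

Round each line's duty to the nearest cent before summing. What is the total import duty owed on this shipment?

¥20,200.75

Line 1 (C-685, Junova, 57 units, ¥10,940.01):
Base rate for C-685 is ¥0.32/unit.
C-685 has an FTA preferential rate, but origin Junova is not Naron; base rate stands.
Duty = 57 × ¥0.32 = ¥18.24.
Line 2 (K-718, Naron, 3,496 units, ¥478,392.64):
Base rate for K-718 is ¥1.18/unit.
Origin Naron is the FTA partner but K-718 is not on the preference list; base rate stands.
The additional-duty order on K-718 targets Seros, not Naron; it does not apply.
Duty = 3,496 × ¥1.18 = ¥4,125.28.
Line 3 (C-980, Duristan, 3,703 kg, ¥778,963.08):
Base rate for C-980 is ¥0.98/kg.
C-980 has an FTA preferential rate, but origin Duristan is not Naron; base rate stands.
Duty = 3,703 × ¥0.98 = ¥3,628.94.
Line 4 (E-181, Seros, 1,278 units, ¥70,852.32):
Base rate for E-181 is 17% + ¥0.30/unit.
Duty = ¥70,852.32 × 17% + 1,278 × ¥0.30 = ¥12,428.29.
Total = ¥18.24 + ¥4,125.28 + ¥3,628.94 + ¥12,428.29 = ¥20,200.75.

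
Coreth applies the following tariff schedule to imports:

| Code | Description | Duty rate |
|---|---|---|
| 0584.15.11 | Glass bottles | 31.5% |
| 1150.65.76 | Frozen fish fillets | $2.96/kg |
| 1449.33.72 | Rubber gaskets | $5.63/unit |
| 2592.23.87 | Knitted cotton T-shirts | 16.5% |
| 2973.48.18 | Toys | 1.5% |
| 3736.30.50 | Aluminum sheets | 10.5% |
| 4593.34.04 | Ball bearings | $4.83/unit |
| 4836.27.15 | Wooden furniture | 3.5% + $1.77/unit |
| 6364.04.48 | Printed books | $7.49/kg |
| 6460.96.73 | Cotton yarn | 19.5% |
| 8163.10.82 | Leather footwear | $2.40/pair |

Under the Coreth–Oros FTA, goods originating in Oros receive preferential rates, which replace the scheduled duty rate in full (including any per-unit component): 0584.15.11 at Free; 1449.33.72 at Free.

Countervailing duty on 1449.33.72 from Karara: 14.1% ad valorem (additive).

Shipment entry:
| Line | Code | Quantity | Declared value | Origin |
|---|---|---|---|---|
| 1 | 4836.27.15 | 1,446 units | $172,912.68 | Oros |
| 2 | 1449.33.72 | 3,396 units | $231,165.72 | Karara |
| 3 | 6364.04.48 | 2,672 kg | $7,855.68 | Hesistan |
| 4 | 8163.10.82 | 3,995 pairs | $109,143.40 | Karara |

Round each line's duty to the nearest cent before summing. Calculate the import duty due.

$89,926.49

Line 1 (4836.27.15, Oros, 1,446 units, $172,912.68):
Base rate for 4836.27.15 is 3.5% + $1.77/unit.
Origin Oros is the FTA partner but 4836.27.15 is not on the preference list; base rate stands.
Duty = $172,912.68 × 3.5% + 1,446 × $1.77 = $8,611.36.
Line 2 (1449.33.72, Karara, 3,396 units, $231,165.72):
Base rate for 1449.33.72 is $5.63/unit.
1449.33.72 has an FTA preferential rate, but origin Karara is not Oros; base rate stands.
Additional duty on 1449.33.72 from Karara: +14.1% ad valorem. Applied ad valorem rate = 14.1%.
Duty = $231,165.72 × 14.1% + 3,396 × $5.63 = $51,713.85.
Line 3 (6364.04.48, Hesistan, 2,672 kg, $7,855.68):
Base rate for 6364.04.48 is $7.49/kg.
Duty = 2,672 × $7.49 = $20,013.28.
Line 4 (8163.10.82, Karara, 3,995 pairs, $109,143.40):
Base rate for 8163.10.82 is $2.40/pair.
Duty = 3,995 × $2.40 = $9,588.00.
Total = $8,611.36 + $51,713.85 + $20,013.28 + $9,588.00 = $89,926.49.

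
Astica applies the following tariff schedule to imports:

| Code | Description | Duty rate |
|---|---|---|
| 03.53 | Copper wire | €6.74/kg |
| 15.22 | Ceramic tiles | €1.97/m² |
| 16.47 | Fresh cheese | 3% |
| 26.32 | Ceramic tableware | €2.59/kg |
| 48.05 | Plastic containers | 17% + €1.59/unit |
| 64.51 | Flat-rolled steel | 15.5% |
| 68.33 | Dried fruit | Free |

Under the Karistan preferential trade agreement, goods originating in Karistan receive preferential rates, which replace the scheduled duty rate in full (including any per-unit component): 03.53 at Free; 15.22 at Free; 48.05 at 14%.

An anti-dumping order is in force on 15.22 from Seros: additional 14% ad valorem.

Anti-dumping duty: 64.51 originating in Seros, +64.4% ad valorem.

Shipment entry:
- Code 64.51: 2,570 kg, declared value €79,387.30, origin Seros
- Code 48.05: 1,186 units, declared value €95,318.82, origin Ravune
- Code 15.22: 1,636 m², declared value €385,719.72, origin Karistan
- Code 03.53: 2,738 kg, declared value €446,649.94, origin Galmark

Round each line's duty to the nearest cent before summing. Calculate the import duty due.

Line 1 (64.51, Seros, 2,570 kg, €79,387.30):
Base rate for 64.51 is 15.5%.
Additional duty on 64.51 from Seros: +64.4%. Applied ad valorem rate: 15.5% + 64.4% = 79.9%.
Duty = €79,387.30 × 79.9% = €63,430.45.
Line 2 (48.05, Ravune, 1,186 units, €95,318.82):
Base rate for 48.05 is 17% + €1.59/unit.
48.05 has an FTA preferential rate, but origin Ravune is not Karistan; base rate stands.
Duty = €95,318.82 × 17% + 1,186 × €1.59 = €18,089.94.
Line 3 (15.22, Karistan, 1,636 m², €385,719.72):
Base rate for 15.22 is €1.97/m².
Origin Karistan qualifies under the Astica–Karistan agreement and 15.22 is covered: preferential rate Free applies instead.
The additional-duty order on 15.22 targets Seros, not Karistan; it does not apply.
Duty = €385,719.72 × 0% = €0.00.
Line 4 (03.53, Galmark, 2,738 kg, €446,649.94):
Base rate for 03.53 is €6.74/kg.
03.53 has an FTA preferential rate, but origin Galmark is not Karistan; base rate stands.
Duty = 2,738 × €6.74 = €18,454.12.
Total = €63,430.45 + €18,089.94 + €0.00 + €18,454.12 = €99,974.51.

€99,974.51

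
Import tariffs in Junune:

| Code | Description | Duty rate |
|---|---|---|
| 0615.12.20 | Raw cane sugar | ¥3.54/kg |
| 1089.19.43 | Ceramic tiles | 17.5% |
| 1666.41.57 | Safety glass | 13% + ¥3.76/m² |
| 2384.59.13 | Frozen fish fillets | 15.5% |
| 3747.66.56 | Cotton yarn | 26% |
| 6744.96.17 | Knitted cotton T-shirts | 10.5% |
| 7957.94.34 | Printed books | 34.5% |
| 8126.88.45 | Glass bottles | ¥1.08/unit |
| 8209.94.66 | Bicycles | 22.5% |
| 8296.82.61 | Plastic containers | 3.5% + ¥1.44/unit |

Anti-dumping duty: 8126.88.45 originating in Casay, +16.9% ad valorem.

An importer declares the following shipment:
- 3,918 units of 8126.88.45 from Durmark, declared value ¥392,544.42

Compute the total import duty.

¥4,231.44

Line 1 (8126.88.45, Durmark, 3,918 units, ¥392,544.42):
Base rate for 8126.88.45 is ¥1.08/unit.
The additional-duty order on 8126.88.45 targets Casay, not Durmark; it does not apply.
Duty = 3,918 × ¥1.08 = ¥4,231.44.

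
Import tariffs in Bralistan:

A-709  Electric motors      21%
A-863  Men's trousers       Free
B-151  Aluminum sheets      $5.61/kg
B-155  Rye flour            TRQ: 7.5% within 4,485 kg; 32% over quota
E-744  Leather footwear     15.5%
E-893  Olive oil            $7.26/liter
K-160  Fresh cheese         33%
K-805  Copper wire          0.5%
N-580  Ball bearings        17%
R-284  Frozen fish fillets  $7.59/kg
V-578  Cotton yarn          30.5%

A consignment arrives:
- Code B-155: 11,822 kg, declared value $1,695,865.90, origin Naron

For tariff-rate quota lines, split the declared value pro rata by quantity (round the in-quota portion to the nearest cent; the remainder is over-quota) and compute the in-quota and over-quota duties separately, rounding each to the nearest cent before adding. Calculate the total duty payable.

Line 1 (B-155, Naron, 11,822 kg, $1,695,865.90):
Code B-155 is under a tariff-rate quota (threshold 4,485 kg). In-quota: 4,485 kg at 7.5%; over-quota: 7,337 kg at 32%.
Pro-rata value split: in-quota = $1,695,865.90 × 4,485/11,822 = $643,373.25; over-quota = $1,695,865.90 − $643,373.25 = $1,052,492.65.
In-quota duty = $643,373.25 × 7.5% = $48,252.99. Over-quota duty = $1,052,492.65 × 32% = $336,797.65.
Line duty = $48,252.99 + $336,797.65 = $385,050.64.

$385,050.64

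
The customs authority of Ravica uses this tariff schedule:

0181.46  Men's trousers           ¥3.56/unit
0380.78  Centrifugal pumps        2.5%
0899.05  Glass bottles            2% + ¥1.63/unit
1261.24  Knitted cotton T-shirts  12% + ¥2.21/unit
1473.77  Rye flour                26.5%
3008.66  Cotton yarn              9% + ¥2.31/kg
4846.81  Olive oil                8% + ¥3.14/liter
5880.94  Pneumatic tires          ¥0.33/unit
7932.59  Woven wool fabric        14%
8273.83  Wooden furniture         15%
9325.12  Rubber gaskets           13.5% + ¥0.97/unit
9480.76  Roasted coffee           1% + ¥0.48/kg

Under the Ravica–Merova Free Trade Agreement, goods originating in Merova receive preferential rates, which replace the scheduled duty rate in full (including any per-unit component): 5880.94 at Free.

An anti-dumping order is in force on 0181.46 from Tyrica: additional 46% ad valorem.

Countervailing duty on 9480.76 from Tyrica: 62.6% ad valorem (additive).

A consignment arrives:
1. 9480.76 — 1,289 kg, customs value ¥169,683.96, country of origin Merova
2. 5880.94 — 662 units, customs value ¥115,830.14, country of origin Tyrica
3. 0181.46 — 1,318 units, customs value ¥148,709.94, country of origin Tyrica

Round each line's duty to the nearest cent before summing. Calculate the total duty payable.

Line 1 (9480.76, Merova, 1,289 kg, ¥169,683.96):
Base rate for 9480.76 is 1% + ¥0.48/kg.
Origin Merova is the FTA partner but 9480.76 is not on the preference list; base rate stands.
The additional-duty order on 9480.76 targets Tyrica, not Merova; it does not apply.
Duty = ¥169,683.96 × 1% + 1,289 × ¥0.48 = ¥2,315.56.
Line 2 (5880.94, Tyrica, 662 units, ¥115,830.14):
Base rate for 5880.94 is ¥0.33/unit.
5880.94 has an FTA preferential rate, but origin Tyrica is not Merova; base rate stands.
Duty = 662 × ¥0.33 = ¥218.46.
Line 3 (0181.46, Tyrica, 1,318 units, ¥148,709.94):
Base rate for 0181.46 is ¥3.56/unit.
Additional duty on 0181.46 from Tyrica: +46% ad valorem. Applied ad valorem rate = 46%.
Duty = ¥148,709.94 × 46% + 1,318 × ¥3.56 = ¥73,098.65.
Total = ¥2,315.56 + ¥218.46 + ¥73,098.65 = ¥75,632.67.

¥75,632.67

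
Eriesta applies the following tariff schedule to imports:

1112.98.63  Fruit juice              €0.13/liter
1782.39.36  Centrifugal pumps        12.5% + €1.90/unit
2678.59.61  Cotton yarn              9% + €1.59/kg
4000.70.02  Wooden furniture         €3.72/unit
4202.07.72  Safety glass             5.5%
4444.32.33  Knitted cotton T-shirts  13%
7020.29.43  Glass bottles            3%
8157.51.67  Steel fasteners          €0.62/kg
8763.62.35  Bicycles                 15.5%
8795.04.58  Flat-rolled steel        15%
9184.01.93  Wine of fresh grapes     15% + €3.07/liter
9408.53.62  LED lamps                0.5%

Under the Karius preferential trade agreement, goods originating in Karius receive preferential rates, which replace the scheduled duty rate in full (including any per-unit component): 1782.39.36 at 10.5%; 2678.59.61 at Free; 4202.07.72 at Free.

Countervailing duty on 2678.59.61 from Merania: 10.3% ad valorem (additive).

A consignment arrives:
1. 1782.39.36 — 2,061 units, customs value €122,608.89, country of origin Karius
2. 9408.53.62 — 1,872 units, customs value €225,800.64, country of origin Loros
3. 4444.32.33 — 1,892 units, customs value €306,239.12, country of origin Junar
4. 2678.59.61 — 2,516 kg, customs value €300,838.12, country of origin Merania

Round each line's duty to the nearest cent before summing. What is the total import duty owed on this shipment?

Line 1 (1782.39.36, Karius, 2,061 units, €122,608.89):
Base rate for 1782.39.36 is 12.5% + €1.90/unit.
Origin Karius qualifies under the Eriesta–Karius agreement and 1782.39.36 is covered: preferential rate 10.5% applies instead.
Duty = €122,608.89 × 10.5% = €12,873.93.
Line 2 (9408.53.62, Loros, 1,872 units, €225,800.64):
Base rate for 9408.53.62 is 0.5%.
Duty = €225,800.64 × 0.5% = €1,129.00.
Line 3 (4444.32.33, Junar, 1,892 units, €306,239.12):
Base rate for 4444.32.33 is 13%.
Duty = €306,239.12 × 13% = €39,811.09.
Line 4 (2678.59.61, Merania, 2,516 kg, €300,838.12):
Base rate for 2678.59.61 is 9% + €1.59/kg.
2678.59.61 has an FTA preferential rate, but origin Merania is not Karius; base rate stands.
Additional duty on 2678.59.61 from Merania: +10.3%. Applied ad valorem rate: 9% + 10.3% = 19.3%.
Duty = €300,838.12 × 19.3% + 2,516 × €1.59 = €62,062.20.
Total = €12,873.93 + €1,129.00 + €39,811.09 + €62,062.20 = €115,876.22.

€115,876.22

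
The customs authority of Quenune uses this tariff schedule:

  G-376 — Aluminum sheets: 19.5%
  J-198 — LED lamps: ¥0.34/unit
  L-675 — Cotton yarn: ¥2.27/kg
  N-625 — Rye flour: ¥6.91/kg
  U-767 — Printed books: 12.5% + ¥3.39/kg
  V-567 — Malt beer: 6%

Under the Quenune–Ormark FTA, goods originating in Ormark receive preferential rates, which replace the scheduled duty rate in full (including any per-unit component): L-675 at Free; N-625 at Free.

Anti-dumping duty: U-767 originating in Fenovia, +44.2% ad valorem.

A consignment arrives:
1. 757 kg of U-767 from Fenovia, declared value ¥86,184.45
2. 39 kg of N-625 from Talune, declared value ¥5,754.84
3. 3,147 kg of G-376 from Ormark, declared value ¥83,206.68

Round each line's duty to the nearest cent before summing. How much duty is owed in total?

Line 1 (U-767, Fenovia, 757 kg, ¥86,184.45):
Base rate for U-767 is 12.5% + ¥3.39/kg.
Additional duty on U-767 from Fenovia: +44.2%. Applied ad valorem rate: 12.5% + 44.2% = 56.7%.
Duty = ¥86,184.45 × 56.7% + 757 × ¥3.39 = ¥51,432.81.
Line 2 (N-625, Talune, 39 kg, ¥5,754.84):
Base rate for N-625 is ¥6.91/kg.
N-625 has an FTA preferential rate, but origin Talune is not Ormark; base rate stands.
Duty = 39 × ¥6.91 = ¥269.49.
Line 3 (G-376, Ormark, 3,147 kg, ¥83,206.68):
Base rate for G-376 is 19.5%.
Origin Ormark is the FTA partner but G-376 is not on the preference list; base rate stands.
Duty = ¥83,206.68 × 19.5% = ¥16,225.30.
Total = ¥51,432.81 + ¥269.49 + ¥16,225.30 = ¥67,927.60.

¥67,927.60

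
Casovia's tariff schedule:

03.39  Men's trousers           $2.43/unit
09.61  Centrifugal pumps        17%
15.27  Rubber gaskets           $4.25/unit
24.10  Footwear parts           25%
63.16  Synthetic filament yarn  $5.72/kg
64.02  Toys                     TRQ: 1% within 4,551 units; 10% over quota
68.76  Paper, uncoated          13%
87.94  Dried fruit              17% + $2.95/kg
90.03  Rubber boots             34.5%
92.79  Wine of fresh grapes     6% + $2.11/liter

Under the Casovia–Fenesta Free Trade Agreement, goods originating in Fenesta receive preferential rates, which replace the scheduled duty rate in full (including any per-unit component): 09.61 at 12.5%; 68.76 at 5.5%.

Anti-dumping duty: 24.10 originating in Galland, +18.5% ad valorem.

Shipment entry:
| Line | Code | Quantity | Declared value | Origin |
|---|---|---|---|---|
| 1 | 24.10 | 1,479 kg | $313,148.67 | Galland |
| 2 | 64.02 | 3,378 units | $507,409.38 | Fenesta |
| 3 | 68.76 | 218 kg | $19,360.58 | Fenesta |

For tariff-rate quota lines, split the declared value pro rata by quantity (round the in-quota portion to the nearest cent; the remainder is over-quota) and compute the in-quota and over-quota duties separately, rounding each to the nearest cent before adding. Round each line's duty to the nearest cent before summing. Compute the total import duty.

Line 1 (24.10, Galland, 1,479 kg, $313,148.67):
Base rate for 24.10 is 25%.
Additional duty on 24.10 from Galland: +18.5%. Applied ad valorem rate: 25% + 18.5% = 43.5%.
Duty = $313,148.67 × 43.5% = $136,219.67.
Line 2 (64.02, Fenesta, 3,378 units, $507,409.38):
Code 64.02 is under a tariff-rate quota (threshold 4,551 units). Quantity 3,378 units is within the quota, so the in-quota rate 1% applies to the full value.
Duty = $507,409.38 × 1% = $5,074.09.
Line 3 (68.76, Fenesta, 218 kg, $19,360.58):
Base rate for 68.76 is 13%.
Origin Fenesta qualifies under the Casovia–Fenesta agreement and 68.76 is covered: preferential rate 5.5% applies instead.
Duty = $19,360.58 × 5.5% = $1,064.83.
Total = $136,219.67 + $5,074.09 + $1,064.83 = $142,358.59.

$142,358.59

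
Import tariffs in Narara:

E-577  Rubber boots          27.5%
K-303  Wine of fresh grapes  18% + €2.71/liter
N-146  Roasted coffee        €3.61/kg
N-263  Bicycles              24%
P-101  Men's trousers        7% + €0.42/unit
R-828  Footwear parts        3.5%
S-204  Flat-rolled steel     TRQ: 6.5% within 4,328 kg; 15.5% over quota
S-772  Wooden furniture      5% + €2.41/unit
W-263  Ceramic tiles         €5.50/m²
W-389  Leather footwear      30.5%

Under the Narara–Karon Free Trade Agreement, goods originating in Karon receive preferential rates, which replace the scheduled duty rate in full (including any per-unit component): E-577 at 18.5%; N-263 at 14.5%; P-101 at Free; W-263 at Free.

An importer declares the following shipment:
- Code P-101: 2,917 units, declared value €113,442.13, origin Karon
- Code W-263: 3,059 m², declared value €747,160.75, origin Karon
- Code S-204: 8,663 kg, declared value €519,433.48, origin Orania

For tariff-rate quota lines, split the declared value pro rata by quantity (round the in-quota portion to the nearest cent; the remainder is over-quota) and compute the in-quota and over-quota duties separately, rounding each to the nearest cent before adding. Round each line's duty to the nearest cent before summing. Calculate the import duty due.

€57,156.57

Line 1 (P-101, Karon, 2,917 units, €113,442.13):
Base rate for P-101 is 7% + €0.42/unit.
Origin Karon qualifies under the Narara–Karon agreement and P-101 is covered: preferential rate Free applies instead.
Duty = €113,442.13 × 0% = €0.00.
Line 2 (W-263, Karon, 3,059 m², €747,160.75):
Base rate for W-263 is €5.50/m².
Origin Karon qualifies under the Narara–Karon agreement and W-263 is covered: preferential rate Free applies instead.
Duty = €747,160.75 × 0% = €0.00.
Line 3 (S-204, Orania, 8,663 kg, €519,433.48):
Code S-204 is under a tariff-rate quota (threshold 4,328 kg). In-quota: 4,328 kg at 6.5%; over-quota: 4,335 kg at 15.5%.
Pro-rata value split: in-quota = €519,433.48 × 4,328/8,663 = €259,506.88; over-quota = €519,433.48 − €259,506.88 = €259,926.60.
In-quota duty = €259,506.88 × 6.5% = €16,867.95. Over-quota duty = €259,926.60 × 15.5% = €40,288.62.
Line duty = €16,867.95 + €40,288.62 = €57,156.57.
Total = €0.00 + €0.00 + €57,156.57 = €57,156.57.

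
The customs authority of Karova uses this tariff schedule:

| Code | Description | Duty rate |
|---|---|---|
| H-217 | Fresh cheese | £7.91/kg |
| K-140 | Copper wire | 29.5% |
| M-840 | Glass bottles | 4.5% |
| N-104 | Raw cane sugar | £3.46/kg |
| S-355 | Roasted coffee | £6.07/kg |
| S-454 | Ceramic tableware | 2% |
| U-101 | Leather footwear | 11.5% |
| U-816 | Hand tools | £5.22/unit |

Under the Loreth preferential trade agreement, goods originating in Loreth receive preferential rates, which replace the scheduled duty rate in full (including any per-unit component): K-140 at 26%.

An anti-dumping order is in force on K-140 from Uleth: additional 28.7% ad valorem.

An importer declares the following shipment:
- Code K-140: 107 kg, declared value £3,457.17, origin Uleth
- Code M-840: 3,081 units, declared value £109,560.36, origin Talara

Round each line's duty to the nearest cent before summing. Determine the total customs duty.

£6,942.29

Line 1 (K-140, Uleth, 107 kg, £3,457.17):
Base rate for K-140 is 29.5%.
K-140 has an FTA preferential rate, but origin Uleth is not Loreth; base rate stands.
Additional duty on K-140 from Uleth: +28.7%. Applied ad valorem rate: 29.5% + 28.7% = 58.2%.
Duty = £3,457.17 × 58.2% = £2,012.07.
Line 2 (M-840, Talara, 3,081 units, £109,560.36):
Base rate for M-840 is 4.5%.
Duty = £109,560.36 × 4.5% = £4,930.22.
Total = £2,012.07 + £4,930.22 = £6,942.29.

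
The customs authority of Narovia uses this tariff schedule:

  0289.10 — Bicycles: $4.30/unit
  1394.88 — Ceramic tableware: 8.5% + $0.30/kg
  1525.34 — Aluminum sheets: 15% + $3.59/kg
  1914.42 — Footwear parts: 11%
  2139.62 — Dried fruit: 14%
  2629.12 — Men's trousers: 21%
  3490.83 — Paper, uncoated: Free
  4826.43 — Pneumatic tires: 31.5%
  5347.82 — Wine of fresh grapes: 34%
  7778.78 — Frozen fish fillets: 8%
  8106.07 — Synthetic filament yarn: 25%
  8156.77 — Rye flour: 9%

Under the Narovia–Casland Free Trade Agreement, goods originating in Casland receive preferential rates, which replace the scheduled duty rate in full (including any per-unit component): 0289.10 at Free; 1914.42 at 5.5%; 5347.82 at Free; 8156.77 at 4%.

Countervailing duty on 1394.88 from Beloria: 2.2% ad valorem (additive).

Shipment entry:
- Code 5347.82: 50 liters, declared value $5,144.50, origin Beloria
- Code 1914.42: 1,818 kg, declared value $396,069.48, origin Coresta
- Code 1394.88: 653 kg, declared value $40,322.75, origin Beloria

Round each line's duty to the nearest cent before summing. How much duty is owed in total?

$49,827.20

Line 1 (5347.82, Beloria, 50 liters, $5,144.50):
Base rate for 5347.82 is 34%.
5347.82 has an FTA preferential rate, but origin Beloria is not Casland; base rate stands.
Duty = $5,144.50 × 34% = $1,749.13.
Line 2 (1914.42, Coresta, 1,818 kg, $396,069.48):
Base rate for 1914.42 is 11%.
1914.42 has an FTA preferential rate, but origin Coresta is not Casland; base rate stands.
Duty = $396,069.48 × 11% = $43,567.64.
Line 3 (1394.88, Beloria, 653 kg, $40,322.75):
Base rate for 1394.88 is 8.5% + $0.30/kg.
Additional duty on 1394.88 from Beloria: +2.2%. Applied ad valorem rate: 8.5% + 2.2% = 10.7%.
Duty = $40,322.75 × 10.7% + 653 × $0.30 = $4,510.43.
Total = $1,749.13 + $43,567.64 + $4,510.43 = $49,827.20.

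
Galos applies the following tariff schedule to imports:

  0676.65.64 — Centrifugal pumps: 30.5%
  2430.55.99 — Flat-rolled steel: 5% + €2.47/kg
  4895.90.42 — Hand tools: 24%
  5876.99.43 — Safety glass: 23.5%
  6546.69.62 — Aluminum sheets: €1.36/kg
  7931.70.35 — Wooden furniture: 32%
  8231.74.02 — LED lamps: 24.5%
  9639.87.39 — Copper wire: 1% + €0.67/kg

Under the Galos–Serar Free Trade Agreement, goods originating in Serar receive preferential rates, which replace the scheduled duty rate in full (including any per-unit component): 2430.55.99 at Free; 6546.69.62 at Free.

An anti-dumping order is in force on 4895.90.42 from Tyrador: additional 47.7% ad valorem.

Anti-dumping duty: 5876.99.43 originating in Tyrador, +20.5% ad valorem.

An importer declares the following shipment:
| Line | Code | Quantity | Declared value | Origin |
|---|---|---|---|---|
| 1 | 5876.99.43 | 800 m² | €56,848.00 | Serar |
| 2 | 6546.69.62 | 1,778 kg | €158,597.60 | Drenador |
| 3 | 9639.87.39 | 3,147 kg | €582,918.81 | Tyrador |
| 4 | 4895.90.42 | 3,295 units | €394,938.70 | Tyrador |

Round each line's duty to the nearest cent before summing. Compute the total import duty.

Line 1 (5876.99.43, Serar, 800 m², €56,848.00):
Base rate for 5876.99.43 is 23.5%.
Origin Serar is the FTA partner but 5876.99.43 is not on the preference list; base rate stands.
The additional-duty order on 5876.99.43 targets Tyrador, not Serar; it does not apply.
Duty = €56,848.00 × 23.5% = €13,359.28.
Line 2 (6546.69.62, Drenador, 1,778 kg, €158,597.60):
Base rate for 6546.69.62 is €1.36/kg.
6546.69.62 has an FTA preferential rate, but origin Drenador is not Serar; base rate stands.
Duty = 1,778 × €1.36 = €2,418.08.
Line 3 (9639.87.39, Tyrador, 3,147 kg, €582,918.81):
Base rate for 9639.87.39 is 1% + €0.67/kg.
Duty = €582,918.81 × 1% + 3,147 × €0.67 = €7,937.68.
Line 4 (4895.90.42, Tyrador, 3,295 units, €394,938.70):
Base rate for 4895.90.42 is 24%.
Additional duty on 4895.90.42 from Tyrador: +47.7%. Applied ad valorem rate: 24% + 47.7% = 71.7%.
Duty = €394,938.70 × 71.7% = €283,171.05.
Total = €13,359.28 + €2,418.08 + €7,937.68 + €283,171.05 = €306,886.09.

€306,886.09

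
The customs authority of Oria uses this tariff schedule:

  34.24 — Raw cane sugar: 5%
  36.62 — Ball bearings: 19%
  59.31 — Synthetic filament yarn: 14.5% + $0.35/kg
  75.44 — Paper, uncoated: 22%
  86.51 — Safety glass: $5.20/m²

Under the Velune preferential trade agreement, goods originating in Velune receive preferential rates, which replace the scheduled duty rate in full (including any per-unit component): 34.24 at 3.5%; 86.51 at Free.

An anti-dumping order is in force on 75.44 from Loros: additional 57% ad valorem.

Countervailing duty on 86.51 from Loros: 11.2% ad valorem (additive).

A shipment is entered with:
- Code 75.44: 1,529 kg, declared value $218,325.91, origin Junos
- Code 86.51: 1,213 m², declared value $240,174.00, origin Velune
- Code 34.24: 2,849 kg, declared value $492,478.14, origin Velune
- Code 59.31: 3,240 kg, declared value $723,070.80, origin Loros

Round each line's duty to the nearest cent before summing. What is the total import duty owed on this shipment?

Line 1 (75.44, Junos, 1,529 kg, $218,325.91):
Base rate for 75.44 is 22%.
The additional-duty order on 75.44 targets Loros, not Junos; it does not apply.
Duty = $218,325.91 × 22% = $48,031.70.
Line 2 (86.51, Velune, 1,213 m², $240,174.00):
Base rate for 86.51 is $5.20/m².
Origin Velune qualifies under the Oria–Velune agreement and 86.51 is covered: preferential rate Free applies instead.
The additional-duty order on 86.51 targets Loros, not Velune; it does not apply.
Duty = $240,174.00 × 0% = $0.00.
Line 3 (34.24, Velune, 2,849 kg, $492,478.14):
Base rate for 34.24 is 5%.
Origin Velune qualifies under the Oria–Velune agreement and 34.24 is covered: preferential rate 3.5% applies instead.
Duty = $492,478.14 × 3.5% = $17,236.73.
Line 4 (59.31, Loros, 3,240 kg, $723,070.80):
Base rate for 59.31 is 14.5% + $0.35/kg.
Duty = $723,070.80 × 14.5% + 3,240 × $0.35 = $105,979.27.
Total = $48,031.70 + $0.00 + $17,236.73 + $105,979.27 = $171,247.70.

$171,247.70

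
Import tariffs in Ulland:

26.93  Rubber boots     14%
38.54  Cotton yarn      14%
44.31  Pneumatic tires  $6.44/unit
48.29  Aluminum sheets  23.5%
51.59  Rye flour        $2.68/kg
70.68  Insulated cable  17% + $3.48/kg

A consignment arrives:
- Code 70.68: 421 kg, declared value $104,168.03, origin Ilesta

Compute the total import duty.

$19,173.65

Line 1 (70.68, Ilesta, 421 kg, $104,168.03):
Base rate for 70.68 is 17% + $3.48/kg.
Duty = $104,168.03 × 17% + 421 × $3.48 = $19,173.65.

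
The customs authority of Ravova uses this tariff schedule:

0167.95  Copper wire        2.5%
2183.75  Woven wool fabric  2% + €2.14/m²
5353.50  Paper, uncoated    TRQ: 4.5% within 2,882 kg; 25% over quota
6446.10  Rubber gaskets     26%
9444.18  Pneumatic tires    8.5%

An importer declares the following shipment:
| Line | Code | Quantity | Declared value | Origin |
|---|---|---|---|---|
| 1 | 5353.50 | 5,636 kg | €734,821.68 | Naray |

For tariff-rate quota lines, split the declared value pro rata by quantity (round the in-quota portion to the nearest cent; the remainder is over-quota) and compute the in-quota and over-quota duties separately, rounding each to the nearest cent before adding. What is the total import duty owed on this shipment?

Line 1 (5353.50, Naray, 5,636 kg, €734,821.68):
Code 5353.50 is under a tariff-rate quota (threshold 2,882 kg). In-quota: 2,882 kg at 4.5%; over-quota: 2,754 kg at 25%.
Pro-rata value split: in-quota = €734,821.68 × 2,882/5,636 = €375,755.16; over-quota = €734,821.68 − €375,755.16 = €359,066.52.
In-quota duty = €375,755.16 × 4.5% = €16,908.98. Over-quota duty = €359,066.52 × 25% = €89,766.63.
Line duty = €16,908.98 + €89,766.63 = €106,675.61.

€106,675.61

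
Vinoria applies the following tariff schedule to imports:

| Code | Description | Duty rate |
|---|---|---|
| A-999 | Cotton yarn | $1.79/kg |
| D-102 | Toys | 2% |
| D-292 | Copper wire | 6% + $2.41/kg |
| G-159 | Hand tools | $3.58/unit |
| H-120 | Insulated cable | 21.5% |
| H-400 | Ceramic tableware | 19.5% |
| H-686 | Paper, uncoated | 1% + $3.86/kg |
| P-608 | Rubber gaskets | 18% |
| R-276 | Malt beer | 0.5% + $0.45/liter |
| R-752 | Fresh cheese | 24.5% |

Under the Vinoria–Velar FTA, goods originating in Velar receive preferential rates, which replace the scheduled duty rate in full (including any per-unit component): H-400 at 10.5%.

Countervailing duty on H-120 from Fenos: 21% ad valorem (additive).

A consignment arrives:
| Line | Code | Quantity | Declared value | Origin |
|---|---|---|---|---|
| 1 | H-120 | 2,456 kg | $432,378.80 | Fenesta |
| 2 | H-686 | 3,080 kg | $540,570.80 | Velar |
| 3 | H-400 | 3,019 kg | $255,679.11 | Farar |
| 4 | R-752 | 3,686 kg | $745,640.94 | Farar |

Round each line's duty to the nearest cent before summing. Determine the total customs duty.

$342,795.41

Line 1 (H-120, Fenesta, 2,456 kg, $432,378.80):
Base rate for H-120 is 21.5%.
The additional-duty order on H-120 targets Fenos, not Fenesta; it does not apply.
Duty = $432,378.80 × 21.5% = $92,961.44.
Line 2 (H-686, Velar, 3,080 kg, $540,570.80):
Base rate for H-686 is 1% + $3.86/kg.
Origin Velar is the FTA partner but H-686 is not on the preference list; base rate stands.
Duty = $540,570.80 × 1% + 3,080 × $3.86 = $17,294.51.
Line 3 (H-400, Farar, 3,019 kg, $255,679.11):
Base rate for H-400 is 19.5%.
H-400 has an FTA preferential rate, but origin Farar is not Velar; base rate stands.
Duty = $255,679.11 × 19.5% = $49,857.43.
Line 4 (R-752, Farar, 3,686 kg, $745,640.94):
Base rate for R-752 is 24.5%.
Duty = $745,640.94 × 24.5% = $182,682.03.
Total = $92,961.44 + $17,294.51 + $49,857.43 + $182,682.03 = $342,795.41.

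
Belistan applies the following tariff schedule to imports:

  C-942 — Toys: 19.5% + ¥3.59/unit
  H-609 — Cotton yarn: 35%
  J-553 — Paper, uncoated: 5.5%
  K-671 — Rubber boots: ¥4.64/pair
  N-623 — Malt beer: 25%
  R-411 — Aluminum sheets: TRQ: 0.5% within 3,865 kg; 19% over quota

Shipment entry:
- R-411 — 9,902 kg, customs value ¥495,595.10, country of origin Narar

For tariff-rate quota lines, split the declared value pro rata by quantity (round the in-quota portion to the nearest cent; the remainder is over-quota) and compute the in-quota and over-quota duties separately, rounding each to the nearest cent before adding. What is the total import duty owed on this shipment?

¥58,376.07

Line 1 (R-411, Narar, 9,902 kg, ¥495,595.10):
Code R-411 is under a tariff-rate quota (threshold 3,865 kg). In-quota: 3,865 kg at 0.5%; over-quota: 6,037 kg at 19%.
Pro-rata value split: in-quota = ¥495,595.10 × 3,865/9,902 = ¥193,443.25; over-quota = ¥495,595.10 − ¥193,443.25 = ¥302,151.85.
In-quota duty = ¥193,443.25 × 0.5% = ¥967.22. Over-quota duty = ¥302,151.85 × 19% = ¥57,408.85.
Line duty = ¥967.22 + ¥57,408.85 = ¥58,376.07.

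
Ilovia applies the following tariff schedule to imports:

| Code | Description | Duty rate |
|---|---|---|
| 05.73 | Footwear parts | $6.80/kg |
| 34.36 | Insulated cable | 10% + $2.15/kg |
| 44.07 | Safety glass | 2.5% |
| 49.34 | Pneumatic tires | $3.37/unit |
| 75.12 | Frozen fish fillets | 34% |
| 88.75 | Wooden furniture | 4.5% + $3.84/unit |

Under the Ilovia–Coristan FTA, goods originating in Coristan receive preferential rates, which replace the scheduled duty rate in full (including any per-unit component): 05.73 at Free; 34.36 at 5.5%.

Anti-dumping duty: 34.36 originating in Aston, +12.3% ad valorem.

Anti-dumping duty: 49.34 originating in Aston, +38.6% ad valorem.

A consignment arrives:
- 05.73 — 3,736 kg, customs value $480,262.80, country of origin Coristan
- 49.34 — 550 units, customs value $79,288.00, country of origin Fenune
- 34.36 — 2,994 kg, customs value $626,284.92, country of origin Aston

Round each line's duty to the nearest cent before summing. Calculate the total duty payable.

$147,952.14

Line 1 (05.73, Coristan, 3,736 kg, $480,262.80):
Base rate for 05.73 is $6.80/kg.
Origin Coristan qualifies under the Ilovia–Coristan agreement and 05.73 is covered: preferential rate Free applies instead.
Duty = $480,262.80 × 0% = $0.00.
Line 2 (49.34, Fenune, 550 units, $79,288.00):
Base rate for 49.34 is $3.37/unit.
The additional-duty order on 49.34 targets Aston, not Fenune; it does not apply.
Duty = 550 × $3.37 = $1,853.50.
Line 3 (34.36, Aston, 2,994 kg, $626,284.92):
Base rate for 34.36 is 10% + $2.15/kg.
34.36 has an FTA preferential rate, but origin Aston is not Coristan; base rate stands.
Additional duty on 34.36 from Aston: +12.3%. Applied ad valorem rate: 10% + 12.3% = 22.3%.
Duty = $626,284.92 × 22.3% + 2,994 × $2.15 = $146,098.64.
Total = $0.00 + $1,853.50 + $146,098.64 = $147,952.14.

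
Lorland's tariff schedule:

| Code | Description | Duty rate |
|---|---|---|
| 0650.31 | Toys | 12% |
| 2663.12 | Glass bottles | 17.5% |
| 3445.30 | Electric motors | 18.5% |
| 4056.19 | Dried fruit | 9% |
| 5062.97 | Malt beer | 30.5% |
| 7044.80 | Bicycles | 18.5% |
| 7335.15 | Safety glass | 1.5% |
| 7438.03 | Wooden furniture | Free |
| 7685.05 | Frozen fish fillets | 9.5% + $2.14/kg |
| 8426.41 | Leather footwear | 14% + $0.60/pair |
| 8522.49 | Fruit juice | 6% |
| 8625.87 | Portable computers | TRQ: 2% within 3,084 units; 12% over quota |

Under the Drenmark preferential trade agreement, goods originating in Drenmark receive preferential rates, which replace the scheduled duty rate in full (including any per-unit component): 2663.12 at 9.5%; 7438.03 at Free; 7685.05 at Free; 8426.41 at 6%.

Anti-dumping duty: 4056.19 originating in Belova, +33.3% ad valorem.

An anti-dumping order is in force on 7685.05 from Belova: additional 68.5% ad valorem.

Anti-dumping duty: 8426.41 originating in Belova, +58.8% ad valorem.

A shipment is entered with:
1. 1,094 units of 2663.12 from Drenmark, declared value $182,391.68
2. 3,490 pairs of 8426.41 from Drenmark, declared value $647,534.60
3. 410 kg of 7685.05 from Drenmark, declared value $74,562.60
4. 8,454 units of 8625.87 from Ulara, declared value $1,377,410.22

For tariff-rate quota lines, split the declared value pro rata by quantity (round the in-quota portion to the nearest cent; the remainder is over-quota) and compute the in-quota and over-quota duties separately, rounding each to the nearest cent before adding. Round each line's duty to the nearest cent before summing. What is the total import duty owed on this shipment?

$171,220.90

Line 1 (2663.12, Drenmark, 1,094 units, $182,391.68):
Base rate for 2663.12 is 17.5%.
Origin Drenmark qualifies under the Lorland–Drenmark agreement and 2663.12 is covered: preferential rate 9.5% applies instead.
Duty = $182,391.68 × 9.5% = $17,327.21.
Line 2 (8426.41, Drenmark, 3,490 pairs, $647,534.60):
Base rate for 8426.41 is 14% + $0.60/pair.
Origin Drenmark qualifies under the Lorland–Drenmark agreement and 8426.41 is covered: preferential rate 6% applies instead.
The additional-duty order on 8426.41 targets Belova, not Drenmark; it does not apply.
Duty = $647,534.60 × 6% = $38,852.08.
Line 3 (7685.05, Drenmark, 410 kg, $74,562.60):
Base rate for 7685.05 is 9.5% + $2.14/kg.
Origin Drenmark qualifies under the Lorland–Drenmark agreement and 7685.05 is covered: preferential rate Free applies instead.
The additional-duty order on 7685.05 targets Belova, not Drenmark; it does not apply.
Duty = $74,562.60 × 0% = $0.00.
Line 4 (8625.87, Ulara, 8,454 units, $1,377,410.22):
Code 8625.87 is under a tariff-rate quota (threshold 3,084 units). In-quota: 3,084 units at 2%; over-quota: 5,370 units at 12%.
Pro-rata value split: in-quota = $1,377,410.22 × 3,084/8,454 = $502,476.12; over-quota = $1,377,410.22 − $502,476.12 = $874,934.10.
In-quota duty = $502,476.12 × 2% = $10,049.52. Over-quota duty = $874,934.10 × 12% = $104,992.09.
Line duty = $10,049.52 + $104,992.09 = $115,041.61.
Total = $17,327.21 + $38,852.08 + $0.00 + $115,041.61 = $171,220.90.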